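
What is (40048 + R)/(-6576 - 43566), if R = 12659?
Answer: -17569/16714 ≈ -1.0512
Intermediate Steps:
(40048 + R)/(-6576 - 43566) = (40048 + 12659)/(-6576 - 43566) = 52707/(-50142) = 52707*(-1/50142) = -17569/16714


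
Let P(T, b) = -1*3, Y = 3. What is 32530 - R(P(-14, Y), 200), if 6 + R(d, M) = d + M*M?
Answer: -7461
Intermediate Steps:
P(T, b) = -3
R(d, M) = -6 + d + M**2 (R(d, M) = -6 + (d + M*M) = -6 + (d + M**2) = -6 + d + M**2)
32530 - R(P(-14, Y), 200) = 32530 - (-6 - 3 + 200**2) = 32530 - (-6 - 3 + 40000) = 32530 - 1*39991 = 32530 - 39991 = -7461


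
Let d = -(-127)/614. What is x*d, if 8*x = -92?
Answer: -2921/1228 ≈ -2.3787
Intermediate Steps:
x = -23/2 (x = (1/8)*(-92) = -23/2 ≈ -11.500)
d = 127/614 (d = -(-127)/614 = -1*(-127/614) = 127/614 ≈ 0.20684)
x*d = -23/2*127/614 = -2921/1228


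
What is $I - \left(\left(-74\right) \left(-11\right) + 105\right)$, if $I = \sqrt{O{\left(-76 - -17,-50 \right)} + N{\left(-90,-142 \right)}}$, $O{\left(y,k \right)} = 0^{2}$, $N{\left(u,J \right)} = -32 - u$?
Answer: $-919 + \sqrt{58} \approx -911.38$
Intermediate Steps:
$O{\left(y,k \right)} = 0$
$I = \sqrt{58}$ ($I = \sqrt{0 - -58} = \sqrt{0 + \left(-32 + 90\right)} = \sqrt{0 + 58} = \sqrt{58} \approx 7.6158$)
$I - \left(\left(-74\right) \left(-11\right) + 105\right) = \sqrt{58} - \left(\left(-74\right) \left(-11\right) + 105\right) = \sqrt{58} - \left(814 + 105\right) = \sqrt{58} - 919 = -919 + \sqrt{58}$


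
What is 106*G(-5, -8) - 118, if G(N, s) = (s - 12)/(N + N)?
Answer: 94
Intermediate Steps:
G(N, s) = (-12 + s)/(2*N) (G(N, s) = (-12 + s)/((2*N)) = (-12 + s)*(1/(2*N)) = (-12 + s)/(2*N))
106*G(-5, -8) - 118 = 106*((1/2)*(-12 - 8)/(-5)) - 118 = 106*((1/2)*(-1/5)*(-20)) - 118 = 106*2 - 118 = 212 - 118 = 94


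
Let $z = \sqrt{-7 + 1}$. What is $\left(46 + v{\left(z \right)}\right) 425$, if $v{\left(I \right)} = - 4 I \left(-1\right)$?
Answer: $19550 + 1700 i \sqrt{6} \approx 19550.0 + 4164.1 i$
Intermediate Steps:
$z = i \sqrt{6}$ ($z = \sqrt{-6} = i \sqrt{6} \approx 2.4495 i$)
$v{\left(I \right)} = 4 I$
$\left(46 + v{\left(z \right)}\right) 425 = \left(46 + 4 i \sqrt{6}\right) 425 = 19550 + 1700 i \sqrt{6}$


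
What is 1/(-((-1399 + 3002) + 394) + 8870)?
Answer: 1/6873 ≈ 0.00014550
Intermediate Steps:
1/(-((-1399 + 3002) + 394) + 8870) = 1/(-(1603 + 394) + 8870) = 1/(-1*1997 + 8870) = 1/(-1997 + 8870) = 1/6873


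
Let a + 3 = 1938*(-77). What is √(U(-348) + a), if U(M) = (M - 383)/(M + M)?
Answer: I*√18072101622/348 ≈ 386.3*I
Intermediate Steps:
U(M) = (-383 + M)/(2*M) (U(M) = (-383 + M)/((2*M)) = (-383 + M)*(1/(2*M)) = (-383 + M)/(2*M))
a = -149229 (a = -3 + 1938*(-77) = -3 - 149226 = -149229)
√(U(-348) + a) = √((½)*(-383 - 348)/(-348) - 149229) = √((½)*(-1/348)*(-731) - 149229) = √(731/696 - 149229) = √(-103862653/696) = I*√18072101622/348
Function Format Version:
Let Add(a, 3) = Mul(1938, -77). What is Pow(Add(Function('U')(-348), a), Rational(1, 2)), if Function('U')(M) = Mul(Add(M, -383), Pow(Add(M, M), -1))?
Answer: Mul(Rational(1, 348), I, Pow(18072101622, Rational(1, 2))) ≈ Mul(386.30, I)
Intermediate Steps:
Function('U')(M) = Mul(Rational(1, 2), Pow(M, -1), Add(-383, M)) (Function('U')(M) = Mul(Add(-383, M), Pow(Mul(2, M), -1)) = Mul(Add(-383, M), Mul(Rational(1, 2), Pow(M, -1))) = Mul(Rational(1, 2), Pow(M, -1), Add(-383, M)))
a = -149229 (a = Add(-3, Mul(1938, -77)) = Add(-3, -149226) = -149229)
Pow(Add(Function('U')(-348), a), Rational(1, 2)) = Pow(Add(Mul(Rational(1, 2), Pow(-348, -1), Add(-383, -348)), -149229), Rational(1, 2)) = Pow(Add(Mul(Rational(1, 2), Rational(-1, 348), -731), -149229), Rational(1, 2)) = Pow(Add(Rational(731, 696), -149229), Rational(1, 2)) = Pow(Rational(-103862653, 696), Rational(1, 2)) = Mul(Rational(1, 348), I, Pow(18072101622, Rational(1, 2)))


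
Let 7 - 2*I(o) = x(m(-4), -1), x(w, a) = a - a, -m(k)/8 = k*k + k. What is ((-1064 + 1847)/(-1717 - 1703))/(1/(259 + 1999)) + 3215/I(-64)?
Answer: 534139/1330 ≈ 401.61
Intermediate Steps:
m(k) = -8*k - 8*k² (m(k) = -8*(k*k + k) = -8*(k² + k) = -8*(k + k²) = -8*k - 8*k²)
x(w, a) = 0
I(o) = 7/2 (I(o) = 7/2 - ½*0 = 7/2 + 0 = 7/2)
((-1064 + 1847)/(-1717 - 1703))/(1/(259 + 1999)) + 3215/I(-64) = ((-1064 + 1847)/(-1717 - 1703))/(1/(259 + 1999)) + 3215/(7/2) = (783/(-3420))/(1/2258) + 3215*(2/7) = (783*(-1/3420))/(1/2258) + 6430/7 = -87/380*2258 + 6430/7 = -98223/190 + 6430/7 = 534139/1330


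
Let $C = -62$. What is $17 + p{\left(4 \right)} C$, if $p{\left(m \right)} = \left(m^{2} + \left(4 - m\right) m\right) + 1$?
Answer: $-1037$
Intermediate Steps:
$p{\left(m \right)} = 1 + m^{2} + m \left(4 - m\right)$ ($p{\left(m \right)} = \left(m^{2} + m \left(4 - m\right)\right) + 1 = 1 + m^{2} + m \left(4 - m\right)$)
$17 + p{\left(4 \right)} C = 17 + \left(1 + 4 \cdot 4\right) \left(-62\right) = 17 + \left(1 + 16\right) \left(-62\right) = 17 + 17 \left(-62\right) = 17 - 1054 = -1037$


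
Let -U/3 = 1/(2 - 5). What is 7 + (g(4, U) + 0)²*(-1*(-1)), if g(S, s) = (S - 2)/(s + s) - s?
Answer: 7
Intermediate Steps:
U = 1 (U = -3/(2 - 5) = -3/(-3) = -3*(-⅓) = 1)
g(S, s) = -s + (-2 + S)/(2*s) (g(S, s) = (-2 + S)/((2*s)) - s = (-2 + S)*(1/(2*s)) - s = (-2 + S)/(2*s) - s = -s + (-2 + S)/(2*s))
7 + (g(4, U) + 0)²*(-1*(-1)) = 7 + ((-1 + (½)*4 - 1*1²)/1 + 0)²*(-1*(-1)) = 7 + (1*(-1 + 2 - 1*1) + 0)²*1 = 7 + (1*(-1 + 2 - 1) + 0)²*1 = 7 + (1*0 + 0)²*1 = 7 + (0 + 0)²*1 = 7 + 0²*1 = 7 + 0*1 = 7 + 0 = 7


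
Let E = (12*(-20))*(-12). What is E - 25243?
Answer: -22363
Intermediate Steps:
E = 2880 (E = -240*(-12) = 2880)
E - 25243 = 2880 - 25243 = -22363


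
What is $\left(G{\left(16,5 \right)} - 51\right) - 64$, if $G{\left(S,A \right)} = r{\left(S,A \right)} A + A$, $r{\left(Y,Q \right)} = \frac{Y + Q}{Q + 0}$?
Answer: $-89$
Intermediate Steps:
$r{\left(Y,Q \right)} = \frac{Q + Y}{Q}$
$G{\left(S,A \right)} = S + 2 A$ ($G{\left(S,A \right)} = \frac{A + S}{A} A + A = \left(A + S\right) + A = S + 2 A$)
$\left(G{\left(16,5 \right)} - 51\right) - 64 = \left(\left(16 + 2 \cdot 5\right) - 51\right) - 64 = \left(\left(16 + 10\right) - 51\right) - 64 = \left(26 - 51\right) - 64 = -25 - 64 = -89$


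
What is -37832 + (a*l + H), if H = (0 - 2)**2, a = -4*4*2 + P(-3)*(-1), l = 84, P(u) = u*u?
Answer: -41272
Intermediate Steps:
P(u) = u**2
a = -41 (a = -4*4*2 + (-3)**2*(-1) = -16*2 + 9*(-1) = -32 - 9 = -41)
H = 4 (H = (-2)**2 = 4)
-37832 + (a*l + H) = -37832 + (-41*84 + 4) = -37832 + (-3444 + 4) = -37832 - 3440 = -41272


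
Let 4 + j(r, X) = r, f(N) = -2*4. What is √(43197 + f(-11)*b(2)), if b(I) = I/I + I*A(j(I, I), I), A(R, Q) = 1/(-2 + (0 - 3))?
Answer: √1079805/5 ≈ 207.83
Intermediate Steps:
f(N) = -8
j(r, X) = -4 + r
A(R, Q) = -⅕ (A(R, Q) = 1/(-2 - 3) = 1/(-5) = -⅕)
b(I) = 1 - I/5 (b(I) = I/I + I*(-⅕) = 1 - I/5)
√(43197 + f(-11)*b(2)) = √(43197 - 8*(1 - ⅕*2)) = √(43197 - 8*(1 - ⅖)) = √(43197 - 8*⅗) = √(43197 - 24/5) = √(215961/5) = √1079805/5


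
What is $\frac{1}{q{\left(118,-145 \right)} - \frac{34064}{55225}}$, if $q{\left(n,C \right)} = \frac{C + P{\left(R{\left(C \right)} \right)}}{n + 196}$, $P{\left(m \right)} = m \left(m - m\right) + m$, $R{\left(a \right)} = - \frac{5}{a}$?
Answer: $- \frac{251439425}{271176342} \approx -0.92722$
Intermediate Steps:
$P{\left(m \right)} = m$ ($P{\left(m \right)} = m 0 + m = 0 + m = m$)
$q{\left(n,C \right)} = \frac{C - \frac{5}{C}}{196 + n}$ ($q{\left(n,C \right)} = \frac{C - \frac{5}{C}}{n + 196} = \frac{C - \frac{5}{C}}{196 + n}$)
$\frac{1}{q{\left(118,-145 \right)} - \frac{34064}{55225}} = \frac{1}{\frac{-5 + \left(-145\right)^{2}}{\left(-145\right) \left(196 + 118\right)} - \frac{34064}{55225}} = \frac{1}{- \frac{-5 + 21025}{145 \cdot 314} - \frac{34064}{55225}} = \frac{1}{\left(- \frac{1}{145}\right) \frac{1}{314} \cdot 21020 - \frac{34064}{55225}} = \frac{1}{- \frac{2102}{4553} - \frac{34064}{55225}} = \frac{1}{- \frac{271176342}{251439425}} = - \frac{251439425}{271176342}$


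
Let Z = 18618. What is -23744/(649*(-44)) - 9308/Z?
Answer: 22033318/66456951 ≈ 0.33154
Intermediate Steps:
-23744/(649*(-44)) - 9308/Z = -23744/(649*(-44)) - 9308/18618 = -23744/(-28556) - 9308*1/18618 = -23744*(-1/28556) - 4654/9309 = 5936/7139 - 4654/9309 = 22033318/66456951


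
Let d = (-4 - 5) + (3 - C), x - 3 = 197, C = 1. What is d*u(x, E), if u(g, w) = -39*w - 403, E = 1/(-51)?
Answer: 47866/17 ≈ 2815.6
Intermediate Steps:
x = 200 (x = 3 + 197 = 200)
E = -1/51 ≈ -0.019608
u(g, w) = -403 - 39*w
d = -7 (d = (-4 - 5) + (3 - 1*1) = -9 + (3 - 1) = -9 + 2 = -7)
d*u(x, E) = -7*(-403 - 39*(-1/51)) = -7*(-403 + 13/17) = -7*(-6838/17) = 47866/17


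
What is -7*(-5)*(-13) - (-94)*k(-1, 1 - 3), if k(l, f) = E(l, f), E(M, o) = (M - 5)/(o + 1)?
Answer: 109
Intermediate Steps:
E(M, o) = (-5 + M)/(1 + o)
k(l, f) = (-5 + l)/(1 + f)
-7*(-5)*(-13) - (-94)*k(-1, 1 - 3) = -7*(-5)*(-13) - (-94)*(-5 - 1)/(1 + (1 - 3)) = -7*(-5)*(-13) - (-94)*-6/(1 - 2) = 35*(-13) - (-94)*-6/(-1) = -455 - (-94)*(-1*(-6)) = -455 - (-94)*6 = -455 - 1*(-564) = -455 + 564 = 109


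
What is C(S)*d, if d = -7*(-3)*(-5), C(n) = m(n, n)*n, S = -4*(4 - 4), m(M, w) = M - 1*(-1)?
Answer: 0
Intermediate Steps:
m(M, w) = 1 + M (m(M, w) = M + 1 = 1 + M)
S = 0 (S = -4*0 = 0)
C(n) = n*(1 + n) (C(n) = (1 + n)*n = n*(1 + n))
d = -105 (d = 21*(-5) = -105)
C(S)*d = (0*(1 + 0))*(-105) = (0*1)*(-105) = 0*(-105) = 0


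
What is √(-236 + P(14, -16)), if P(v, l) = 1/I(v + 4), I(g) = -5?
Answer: I*√5905/5 ≈ 15.369*I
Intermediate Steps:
P(v, l) = -⅕ (P(v, l) = 1/(-5) = -⅕)
√(-236 + P(14, -16)) = √(-236 - ⅕) = √(-1181/5) = I*√5905/5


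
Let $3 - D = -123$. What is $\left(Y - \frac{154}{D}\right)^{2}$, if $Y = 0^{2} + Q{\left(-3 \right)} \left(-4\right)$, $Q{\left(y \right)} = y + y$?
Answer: $\frac{42025}{81} \approx 518.83$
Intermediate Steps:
$D = 126$ ($D = 3 - -123 = 3 + 123 = 126$)
$Q{\left(y \right)} = 2 y$
$Y = 24$ ($Y = 0^{2} + 2 \left(-3\right) \left(-4\right) = 0 - -24 = 0 + 24 = 24$)
$\left(Y - \frac{154}{D}\right)^{2} = \left(24 - \frac{154}{126}\right)^{2} = \left(24 - \frac{11}{9}\right)^{2} = \left(\frac{205}{9}\right)^{2} = \frac{42025}{81}$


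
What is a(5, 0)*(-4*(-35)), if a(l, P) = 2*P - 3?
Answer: -420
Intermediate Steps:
a(l, P) = -3 + 2*P
a(5, 0)*(-4*(-35)) = (-3 + 2*0)*(-4*(-35)) = (-3 + 0)*140 = -3*140 = -420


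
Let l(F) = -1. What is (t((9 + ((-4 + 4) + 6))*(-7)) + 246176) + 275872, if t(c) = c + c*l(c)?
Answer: 522048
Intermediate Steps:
t(c) = 0 (t(c) = c + c*(-1) = c - c = 0)
(t((9 + ((-4 + 4) + 6))*(-7)) + 246176) + 275872 = (0 + 246176) + 275872 = 246176 + 275872 = 522048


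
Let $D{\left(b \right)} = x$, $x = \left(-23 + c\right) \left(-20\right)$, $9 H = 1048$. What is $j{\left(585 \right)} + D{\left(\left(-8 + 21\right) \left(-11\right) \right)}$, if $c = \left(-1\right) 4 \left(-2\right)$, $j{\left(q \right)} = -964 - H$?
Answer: $- \frac{7024}{9} \approx -780.44$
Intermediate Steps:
$H = \frac{1048}{9}$ ($H = \frac{1}{9} \cdot 1048 = \frac{1048}{9} \approx 116.44$)
$j{\left(q \right)} = - \frac{9724}{9}$ ($j{\left(q \right)} = -964 - \frac{1048}{9} = - \frac{9724}{9}$)
$c = 8$ ($c = \left(-4\right) \left(-2\right) = 8$)
$x = 300$ ($x = \left(-23 + 8\right) \left(-20\right) = \left(-15\right) \left(-20\right) = 300$)
$D{\left(b \right)} = 300$
$j{\left(585 \right)} + D{\left(\left(-8 + 21\right) \left(-11\right) \right)} = - \frac{9724}{9} + 300 = - \frac{7024}{9}$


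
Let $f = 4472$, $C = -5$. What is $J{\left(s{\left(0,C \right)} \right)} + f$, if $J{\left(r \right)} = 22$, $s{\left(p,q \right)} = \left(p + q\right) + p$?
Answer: $4494$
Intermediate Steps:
$s{\left(p,q \right)} = q + 2 p$
$J{\left(s{\left(0,C \right)} \right)} + f = 22 + 4472 = 4494$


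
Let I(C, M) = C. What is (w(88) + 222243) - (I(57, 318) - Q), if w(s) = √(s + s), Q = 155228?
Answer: 377414 + 4*√11 ≈ 3.7743e+5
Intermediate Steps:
w(s) = √2*√s (w(s) = √(2*s) = √2*√s)
(w(88) + 222243) - (I(57, 318) - Q) = (√2*√88 + 222243) - (57 - 1*155228) = (√2*(2*√22) + 222243) - (57 - 155228) = (4*√11 + 222243) - 1*(-155171) = (222243 + 4*√11) + 155171 = 377414 + 4*√11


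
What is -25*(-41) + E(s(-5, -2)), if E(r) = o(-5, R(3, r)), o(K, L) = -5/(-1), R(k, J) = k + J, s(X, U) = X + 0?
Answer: 1030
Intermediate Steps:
s(X, U) = X
R(k, J) = J + k
o(K, L) = 5 (o(K, L) = -5*(-1) = 5)
E(r) = 5
-25*(-41) + E(s(-5, -2)) = -25*(-41) + 5 = 1025 + 5 = 1030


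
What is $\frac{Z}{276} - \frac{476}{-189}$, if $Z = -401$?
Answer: $\frac{2647}{2484} \approx 1.0656$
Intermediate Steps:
$\frac{Z}{276} - \frac{476}{-189} = - \frac{401}{276} - \frac{476}{-189} = \left(-401\right) \frac{1}{276} - - \frac{68}{27} = - \frac{401}{276} + \frac{68}{27} = \frac{2647}{2484}$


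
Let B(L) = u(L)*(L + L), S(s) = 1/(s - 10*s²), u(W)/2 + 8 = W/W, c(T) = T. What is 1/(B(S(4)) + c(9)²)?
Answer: 39/3166 ≈ 0.012318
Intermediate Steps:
u(W) = -14 (u(W) = -16 + 2*(W/W) = -16 + 2*1 = -16 + 2 = -14)
B(L) = -28*L (B(L) = -14*(L + L) = -28*L)
1/(B(S(4)) + c(9)²) = 1/(-(-28)/(4*(-1 + 10*4)) + 9²) = 1/(-(-28)/(4*(-1 + 40)) + 81) = 1/(-(-28)/(4*39) + 81) = 1/(-28*(-1/156) + 81) = 1/(7/39 + 81) = 1/(3166/39) = 39/3166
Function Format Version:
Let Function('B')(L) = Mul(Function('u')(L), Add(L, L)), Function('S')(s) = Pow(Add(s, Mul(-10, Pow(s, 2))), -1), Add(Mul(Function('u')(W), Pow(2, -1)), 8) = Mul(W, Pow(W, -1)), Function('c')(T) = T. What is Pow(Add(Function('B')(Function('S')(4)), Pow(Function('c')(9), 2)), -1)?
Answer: Rational(39, 3166) ≈ 0.012318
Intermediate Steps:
Function('u')(W) = -14 (Function('u')(W) = Add(-16, Mul(2, Mul(W, Pow(W, -1)))) = Add(-16, Mul(2, 1)) = Add(-16, 2) = -14)
Function('B')(L) = Mul(-28, L) (Function('B')(L) = Mul(-14, Add(L, L)) = Mul(-14, Mul(2, L)) = Mul(-28, L))
Pow(Add(Function('B')(Function('S')(4)), Pow(Function('c')(9), 2)), -1) = Pow(Add(Mul(-28, Mul(-1, Pow(4, -1), Pow(Add(-1, Mul(10, 4)), -1))), Pow(9, 2)), -1) = Pow(Add(Mul(-28, Mul(-1, Rational(1, 4), Pow(Add(-1, 40), -1))), 81), -1) = Pow(Add(Mul(-28, Mul(-1, Rational(1, 4), Pow(39, -1))), 81), -1) = Pow(Add(Mul(-28, Mul(-1, Rational(1, 4), Rational(1, 39))), 81), -1) = Pow(Add(Mul(-28, Rational(-1, 156)), 81), -1) = Pow(Add(Rational(7, 39), 81), -1) = Pow(Rational(3166, 39), -1) = Rational(39, 3166)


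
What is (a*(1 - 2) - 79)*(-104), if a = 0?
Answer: 8216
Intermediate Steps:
(a*(1 - 2) - 79)*(-104) = (0*(1 - 2) - 79)*(-104) = (0*(-1) - 79)*(-104) = (0 - 79)*(-104) = -79*(-104) = 8216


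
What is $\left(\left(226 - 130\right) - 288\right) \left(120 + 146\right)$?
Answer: $-51072$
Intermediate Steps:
$\left(\left(226 - 130\right) - 288\right) \left(120 + 146\right) = \left(\left(226 - 130\right) - 288\right) 266 = \left(96 - 288\right) 266 = \left(-192\right) 266 = -51072$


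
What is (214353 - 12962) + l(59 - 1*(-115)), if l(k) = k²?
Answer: 231667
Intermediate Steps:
(214353 - 12962) + l(59 - 1*(-115)) = (214353 - 12962) + (59 - 1*(-115))² = 201391 + (59 + 115)² = 201391 + 174² = 201391 + 30276 = 231667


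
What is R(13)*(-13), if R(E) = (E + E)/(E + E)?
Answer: -13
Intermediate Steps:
R(E) = 1 (R(E) = (2*E)/((2*E)) = (2*E)*(1/(2*E)) = 1)
R(13)*(-13) = 1*(-13) = -13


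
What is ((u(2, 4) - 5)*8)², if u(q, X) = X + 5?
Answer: 1024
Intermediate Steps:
u(q, X) = 5 + X
((u(2, 4) - 5)*8)² = (((5 + 4) - 5)*8)² = ((9 - 5)*8)² = (4*8)² = 32² = 1024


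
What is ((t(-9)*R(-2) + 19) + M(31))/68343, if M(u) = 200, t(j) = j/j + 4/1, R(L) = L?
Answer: 1/327 ≈ 0.0030581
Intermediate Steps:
t(j) = 5 (t(j) = 1 + 4*1 = 1 + 4 = 5)
((t(-9)*R(-2) + 19) + M(31))/68343 = ((5*(-2) + 19) + 200)/68343 = ((-10 + 19) + 200)*(1/68343) = (9 + 200)*(1/68343) = 209*(1/68343) = 1/327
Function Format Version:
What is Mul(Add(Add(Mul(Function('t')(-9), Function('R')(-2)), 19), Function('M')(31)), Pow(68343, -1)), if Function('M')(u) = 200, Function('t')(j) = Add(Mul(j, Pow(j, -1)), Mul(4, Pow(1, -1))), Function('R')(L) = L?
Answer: Rational(1, 327) ≈ 0.0030581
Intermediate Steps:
Function('t')(j) = 5 (Function('t')(j) = Add(1, Mul(4, 1)) = Add(1, 4) = 5)
Mul(Add(Add(Mul(Function('t')(-9), Function('R')(-2)), 19), Function('M')(31)), Pow(68343, -1)) = Mul(Add(Add(Mul(5, -2), 19), 200), Pow(68343, -1)) = Mul(Add(Add(-10, 19), 200), Rational(1, 68343)) = Mul(Add(9, 200), Rational(1, 68343)) = Mul(209, Rational(1, 68343)) = Rational(1, 327)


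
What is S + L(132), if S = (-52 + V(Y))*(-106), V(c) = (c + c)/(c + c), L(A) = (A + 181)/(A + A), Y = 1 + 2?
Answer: 1427497/264 ≈ 5407.2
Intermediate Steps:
Y = 3
L(A) = (181 + A)/(2*A) (L(A) = (181 + A)/((2*A)) = (181 + A)*(1/(2*A)) = (181 + A)/(2*A))
V(c) = 1 (V(c) = (2*c)/((2*c)) = (2*c)*(1/(2*c)) = 1)
S = 5406 (S = (-52 + 1)*(-106) = -51*(-106) = 5406)
S + L(132) = 5406 + (½)*(181 + 132)/132 = 5406 + (½)*(1/132)*313 = 5406 + 313/264 = 1427497/264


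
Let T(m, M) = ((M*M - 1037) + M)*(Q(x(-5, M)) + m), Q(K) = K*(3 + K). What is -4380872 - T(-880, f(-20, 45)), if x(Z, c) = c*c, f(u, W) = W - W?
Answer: -5293432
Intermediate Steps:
f(u, W) = 0
x(Z, c) = c²
T(m, M) = (m + M²*(3 + M²))*(-1037 + M + M²) (T(m, M) = ((M*M - 1037) + M)*(M²*(3 + M²) + m) = ((M² - 1037) + M)*(m + M²*(3 + M²)) = ((-1037 + M²) + M)*(m + M²*(3 + M²)) = (-1037 + M + M²)*(m + M²*(3 + M²)) = (m + M²*(3 + M²))*(-1037 + M + M²))
-4380872 - T(-880, f(-20, 45)) = -4380872 - (0⁵ + 0⁶ - 3111*0² - 1037*(-880) - 1034*0⁴ + 3*0³ + 0*(-880) - 880*0²) = -4380872 - (0 + 0 - 3111*0 + 912560 - 1034*0 + 3*0 + 0 - 880*0) = -4380872 - (0 + 0 + 0 + 912560 + 0 + 0 + 0 + 0) = -4380872 - 1*912560 = -4380872 - 912560 = -5293432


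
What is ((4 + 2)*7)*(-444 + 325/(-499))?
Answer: -9319002/499 ≈ -18675.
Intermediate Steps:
((4 + 2)*7)*(-444 + 325/(-499)) = (6*7)*(-444 + 325*(-1/499)) = 42*(-444 - 325/499) = 42*(-221881/499) = -9319002/499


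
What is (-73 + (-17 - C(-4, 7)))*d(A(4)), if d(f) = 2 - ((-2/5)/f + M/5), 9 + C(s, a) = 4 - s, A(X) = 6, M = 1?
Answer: -2492/15 ≈ -166.13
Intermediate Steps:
C(s, a) = -5 - s (C(s, a) = -9 + (4 - s) = -5 - s)
d(f) = 9/5 + 2/(5*f) (d(f) = 2 - ((-2/5)/f + 1/5) = 2 - ((-2*1/5)/f + 1*(1/5)) = 2 - (-2/(5*f) + 1/5) = 2 - (1/5 - 2/(5*f)) = 2 + (-1/5 + 2/(5*f)) = 9/5 + 2/(5*f))
(-73 + (-17 - C(-4, 7)))*d(A(4)) = (-73 + (-17 - (-5 - 1*(-4))))*((1/5)*(2 + 9*6)/6) = (-73 + (-17 - (-5 + 4)))*((1/5)*(1/6)*(2 + 54)) = (-73 + (-17 - 1*(-1)))*((1/5)*(1/6)*56) = (-73 + (-17 + 1))*(28/15) = (-73 - 16)*(28/15) = -89*28/15 = -2492/15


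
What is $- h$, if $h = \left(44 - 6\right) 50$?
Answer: $-1900$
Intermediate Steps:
$h = 1900$ ($h = 38 \cdot 50 = 1900$)
$- h = \left(-1\right) 1900 = -1900$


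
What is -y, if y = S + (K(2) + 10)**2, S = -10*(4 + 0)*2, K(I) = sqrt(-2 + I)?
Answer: -20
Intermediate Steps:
S = -80 (S = -40*2 = -10*8 = -80)
y = 20 (y = -80 + (sqrt(-2 + 2) + 10)**2 = -80 + (sqrt(0) + 10)**2 = -80 + (0 + 10)**2 = -80 + 10**2 = -80 + 100 = 20)
-y = -1*20 = -20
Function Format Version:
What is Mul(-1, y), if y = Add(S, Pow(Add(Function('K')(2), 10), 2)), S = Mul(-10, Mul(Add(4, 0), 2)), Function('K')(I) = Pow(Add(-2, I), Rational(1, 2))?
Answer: -20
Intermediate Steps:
S = -80 (S = Mul(-10, Mul(4, 2)) = Mul(-10, 8) = -80)
y = 20 (y = Add(-80, Pow(Add(Pow(Add(-2, 2), Rational(1, 2)), 10), 2)) = Add(-80, Pow(Add(Pow(0, Rational(1, 2)), 10), 2)) = Add(-80, Pow(Add(0, 10), 2)) = Add(-80, Pow(10, 2)) = Add(-80, 100) = 20)
Mul(-1, y) = Mul(-1, 20) = -20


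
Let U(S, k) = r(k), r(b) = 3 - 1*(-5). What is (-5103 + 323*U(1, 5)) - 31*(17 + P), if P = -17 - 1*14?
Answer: -2085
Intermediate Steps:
r(b) = 8 (r(b) = 3 + 5 = 8)
P = -31 (P = -17 - 14 = -31)
U(S, k) = 8
(-5103 + 323*U(1, 5)) - 31*(17 + P) = (-5103 + 323*8) - 31*(17 - 31) = (-5103 + 2584) - 31*(-14) = -2519 + 434 = -2085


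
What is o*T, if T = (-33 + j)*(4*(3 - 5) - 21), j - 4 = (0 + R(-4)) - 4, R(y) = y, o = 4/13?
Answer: 4292/13 ≈ 330.15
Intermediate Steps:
o = 4/13 (o = 4*(1/13) = 4/13 ≈ 0.30769)
j = -4 (j = 4 + ((0 - 4) - 4) = 4 + (-4 - 4) = 4 - 8 = -4)
T = 1073 (T = (-33 - 4)*(4*(3 - 5) - 21) = -37*(4*(-2) - 21) = -37*(-8 - 21) = -37*(-29) = 1073)
o*T = (4/13)*1073 = 4292/13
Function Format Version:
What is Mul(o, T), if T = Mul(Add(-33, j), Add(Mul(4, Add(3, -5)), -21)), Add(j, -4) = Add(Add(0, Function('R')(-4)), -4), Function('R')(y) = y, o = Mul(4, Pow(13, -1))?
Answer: Rational(4292, 13) ≈ 330.15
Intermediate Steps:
o = Rational(4, 13) (o = Mul(4, Rational(1, 13)) = Rational(4, 13) ≈ 0.30769)
j = -4 (j = Add(4, Add(Add(0, -4), -4)) = Add(4, Add(-4, -4)) = Add(4, -8) = -4)
T = 1073 (T = Mul(Add(-33, -4), Add(Mul(4, Add(3, -5)), -21)) = Mul(-37, Add(Mul(4, -2), -21)) = Mul(-37, Add(-8, -21)) = Mul(-37, -29) = 1073)
Mul(o, T) = Mul(Rational(4, 13), 1073) = Rational(4292, 13)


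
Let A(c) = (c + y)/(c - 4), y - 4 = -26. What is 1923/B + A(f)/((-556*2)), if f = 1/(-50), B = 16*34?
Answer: 17883943/5066272 ≈ 3.5300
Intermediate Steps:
B = 544
y = -22 (y = 4 - 26 = -22)
f = -1/50 ≈ -0.020000
A(c) = (-22 + c)/(-4 + c) (A(c) = (c - 22)/(c - 4) = (-22 + c)/(-4 + c))
1923/B + A(f)/((-556*2)) = 1923/544 + ((-22 - 1/50)/(-4 - 1/50))/((-556*2)) = 1923*(1/544) + (-1101/50/(-201/50))/(-1112) = 1923/544 - 50/201*(-1101/50)*(-1/1112) = 1923/544 + (367/67)*(-1/1112) = 1923/544 - 367/74504 = 17883943/5066272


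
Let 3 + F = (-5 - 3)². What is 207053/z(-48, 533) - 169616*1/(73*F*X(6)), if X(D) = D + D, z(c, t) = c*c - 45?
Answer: 890076797/10059327 ≈ 88.483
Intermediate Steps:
F = 61 (F = -3 + (-5 - 3)² = -3 + (-8)² = -3 + 64 = 61)
z(c, t) = -45 + c² (z(c, t) = c² - 45 = -45 + c²)
X(D) = 2*D
207053/z(-48, 533) - 169616*1/(73*F*X(6)) = 207053/(-45 + (-48)²) - 169616/((61*73)*(2*6)) = 207053/(-45 + 2304) - 169616/(4453*12) = 207053/2259 - 169616/53436 = 207053*(1/2259) - 169616*1/53436 = 207053/2259 - 42404/13359 = 890076797/10059327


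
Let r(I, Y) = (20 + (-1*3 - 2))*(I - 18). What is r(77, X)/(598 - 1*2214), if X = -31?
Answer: -885/1616 ≈ -0.54765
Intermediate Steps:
r(I, Y) = -270 + 15*I (r(I, Y) = (20 + (-3 - 2))*(-18 + I) = (20 - 5)*(-18 + I) = 15*(-18 + I) = -270 + 15*I)
r(77, X)/(598 - 1*2214) = (-270 + 15*77)/(598 - 1*2214) = (-270 + 1155)/(598 - 2214) = 885/(-1616) = 885*(-1/1616) = -885/1616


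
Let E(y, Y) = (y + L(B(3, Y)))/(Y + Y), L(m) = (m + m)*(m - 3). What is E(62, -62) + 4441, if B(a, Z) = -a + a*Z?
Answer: 239023/62 ≈ 3855.2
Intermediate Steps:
B(a, Z) = -a + Z*a
L(m) = 2*m*(-3 + m) (L(m) = (2*m)*(-3 + m) = 2*m*(-3 + m))
E(y, Y) = (y + 2*(-6 + 3*Y)*(-3 + 3*Y))/(2*Y) (E(y, Y) = (y + 2*(3*(-1 + Y))*(-3 + 3*(-1 + Y)))/(Y + Y) = (y + 2*(-3 + 3*Y)*(-3 + (-3 + 3*Y)))/((2*Y)) = (y + 2*(-3 + 3*Y)*(-6 + 3*Y))*(1/(2*Y)) = (y + 2*(-6 + 3*Y)*(-3 + 3*Y))*(1/(2*Y)) = (y + 2*(-6 + 3*Y)*(-3 + 3*Y))/(2*Y))
E(62, -62) + 4441 = (½)*(62 + 18*(-1 - 62)*(-2 - 62))/(-62) + 4441 = (½)*(-1/62)*(62 + 18*(-63)*(-64)) + 4441 = (½)*(-1/62)*(62 + 72576) + 4441 = (½)*(-1/62)*72638 + 4441 = -36319/62 + 4441 = 239023/62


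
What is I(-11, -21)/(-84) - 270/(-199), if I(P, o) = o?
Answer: 1279/796 ≈ 1.6068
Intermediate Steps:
I(-11, -21)/(-84) - 270/(-199) = -21/(-84) - 270/(-199) = -21*(-1/84) - 270*(-1/199) = ¼ + 270/199 = 1279/796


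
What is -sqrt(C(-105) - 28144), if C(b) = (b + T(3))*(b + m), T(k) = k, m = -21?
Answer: -2*I*sqrt(3823) ≈ -123.66*I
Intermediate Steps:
C(b) = (-21 + b)*(3 + b) (C(b) = (b + 3)*(b - 21) = (3 + b)*(-21 + b) = (-21 + b)*(3 + b))
-sqrt(C(-105) - 28144) = -sqrt((-63 + (-105)**2 - 18*(-105)) - 28144) = -sqrt((-63 + 11025 + 1890) - 28144) = -sqrt(12852 - 28144) = -sqrt(-15292) = -2*I*sqrt(3823)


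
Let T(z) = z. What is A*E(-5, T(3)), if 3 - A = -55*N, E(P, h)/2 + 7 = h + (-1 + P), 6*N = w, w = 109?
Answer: -60130/3 ≈ -20043.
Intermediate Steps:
N = 109/6 (N = (⅙)*109 = 109/6 ≈ 18.167)
E(P, h) = -16 + 2*P + 2*h (E(P, h) = -14 + 2*(h + (-1 + P)) = -14 + 2*(-1 + P + h) = -14 + (-2 + 2*P + 2*h) = -16 + 2*P + 2*h)
A = 6013/6 (A = 3 - (-55)*109/6 = 3 - 1*(-5995/6) = 3 + 5995/6 = 6013/6 ≈ 1002.2)
A*E(-5, T(3)) = 6013*(-16 + 2*(-5) + 2*3)/6 = 6013*(-16 - 10 + 6)/6 = (6013/6)*(-20) = -60130/3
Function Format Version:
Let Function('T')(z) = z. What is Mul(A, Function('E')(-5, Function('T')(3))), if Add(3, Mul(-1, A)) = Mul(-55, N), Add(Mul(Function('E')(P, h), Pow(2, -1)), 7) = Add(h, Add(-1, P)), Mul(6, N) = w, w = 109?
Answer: Rational(-60130, 3) ≈ -20043.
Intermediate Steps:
N = Rational(109, 6) (N = Mul(Rational(1, 6), 109) = Rational(109, 6) ≈ 18.167)
Function('E')(P, h) = Add(-16, Mul(2, P), Mul(2, h)) (Function('E')(P, h) = Add(-14, Mul(2, Add(h, Add(-1, P)))) = Add(-14, Mul(2, Add(-1, P, h))) = Add(-14, Add(-2, Mul(2, P), Mul(2, h))) = Add(-16, Mul(2, P), Mul(2, h)))
A = Rational(6013, 6) (A = Add(3, Mul(-1, Mul(-55, Rational(109, 6)))) = Add(3, Mul(-1, Rational(-5995, 6))) = Add(3, Rational(5995, 6)) = Rational(6013, 6) ≈ 1002.2)
Mul(A, Function('E')(-5, Function('T')(3))) = Mul(Rational(6013, 6), Add(-16, Mul(2, -5), Mul(2, 3))) = Mul(Rational(6013, 6), Add(-16, -10, 6)) = Mul(Rational(6013, 6), -20) = Rational(-60130, 3)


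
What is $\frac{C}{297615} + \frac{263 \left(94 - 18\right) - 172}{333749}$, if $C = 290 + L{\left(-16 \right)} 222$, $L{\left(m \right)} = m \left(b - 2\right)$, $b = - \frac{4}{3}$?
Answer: $\frac{1989182842}{19865741727} \approx 0.10013$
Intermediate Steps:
$b = - \frac{4}{3}$ ($b = \left(-4\right) \frac{1}{3} = - \frac{4}{3} \approx -1.3333$)
$L{\left(m \right)} = - \frac{10 m}{3}$ ($L{\left(m \right)} = m \left(- \frac{4}{3} - 2\right) = m \left(- \frac{10}{3}\right) = - \frac{10 m}{3}$)
$C = 12130$ ($C = 290 + \left(- \frac{10}{3}\right) \left(-16\right) 222 = 290 + \frac{160}{3} \cdot 222 = 290 + 11840 = 12130$)
$\frac{C}{297615} + \frac{263 \left(94 - 18\right) - 172}{333749} = \frac{12130}{297615} + \frac{263 \left(94 - 18\right) - 172}{333749} = 12130 \cdot \frac{1}{297615} + \left(263 \cdot 76 - 172\right) \frac{1}{333749} = \frac{2426}{59523} + \left(19988 - 172\right) \frac{1}{333749} = \frac{2426}{59523} + 19816 \cdot \frac{1}{333749} = \frac{2426}{59523} + \frac{19816}{333749} = \frac{1989182842}{19865741727}$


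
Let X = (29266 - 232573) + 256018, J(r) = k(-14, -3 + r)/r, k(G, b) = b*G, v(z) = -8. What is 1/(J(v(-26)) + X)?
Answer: 4/210767 ≈ 1.8978e-5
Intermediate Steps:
k(G, b) = G*b
J(r) = (42 - 14*r)/r (J(r) = (-14*(-3 + r))/r = (42 - 14*r)/r)
X = 52711 (X = -203307 + 256018 = 52711)
1/(J(v(-26)) + X) = 1/((-14 + 42/(-8)) + 52711) = 1/((-14 + 42*(-⅛)) + 52711) = 1/((-14 - 21/4) + 52711) = 1/(-77/4 + 52711) = 1/(210767/4) = 4/210767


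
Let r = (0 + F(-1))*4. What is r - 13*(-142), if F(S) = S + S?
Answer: 1838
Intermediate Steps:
F(S) = 2*S
r = -8 (r = (0 + 2*(-1))*4 = (0 - 2)*4 = -2*4 = -8)
r - 13*(-142) = -8 - 13*(-142) = -8 + 1846 = 1838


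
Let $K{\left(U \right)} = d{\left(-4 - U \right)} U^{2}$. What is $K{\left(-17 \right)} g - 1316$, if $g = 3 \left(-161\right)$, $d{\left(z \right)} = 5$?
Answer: $-699251$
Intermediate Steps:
$g = -483$
$K{\left(U \right)} = 5 U^{2}$
$K{\left(-17 \right)} g - 1316 = 5 \left(-17\right)^{2} \left(-483\right) - 1316 = 5 \cdot 289 \left(-483\right) - 1316 = 1445 \left(-483\right) - 1316 = -697935 - 1316 = -699251$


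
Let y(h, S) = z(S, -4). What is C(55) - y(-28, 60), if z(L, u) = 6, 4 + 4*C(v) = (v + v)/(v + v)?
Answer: -27/4 ≈ -6.7500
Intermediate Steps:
C(v) = -¾ (C(v) = -1 + ((v + v)/(v + v))/4 = -1 + ((2*v)/((2*v)))/4 = -1 + ((2*v)*(1/(2*v)))/4 = -1 + (¼)*1 = -1 + ¼ = -¾)
y(h, S) = 6
C(55) - y(-28, 60) = -¾ - 1*6 = -¾ - 6 = -27/4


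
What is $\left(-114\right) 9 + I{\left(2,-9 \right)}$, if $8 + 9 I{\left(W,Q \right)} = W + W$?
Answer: $- \frac{9238}{9} \approx -1026.4$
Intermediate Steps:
$I{\left(W,Q \right)} = - \frac{8}{9} + \frac{2 W}{9}$ ($I{\left(W,Q \right)} = - \frac{8}{9} + \frac{W + W}{9} = - \frac{8}{9} + \frac{2 W}{9}$)
$\left(-114\right) 9 + I{\left(2,-9 \right)} = \left(-114\right) 9 + \left(- \frac{8}{9} + \frac{2}{9} \cdot 2\right) = -1026 + \left(- \frac{8}{9} + \frac{4}{9}\right) = -1026 - \frac{4}{9} = - \frac{9238}{9}$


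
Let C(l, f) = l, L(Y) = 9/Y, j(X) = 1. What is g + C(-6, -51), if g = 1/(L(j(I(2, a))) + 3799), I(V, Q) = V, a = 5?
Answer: -22847/3808 ≈ -5.9997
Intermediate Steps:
g = 1/3808 (g = 1/(9/1 + 3799) = 1/(9*1 + 3799) = 1/(9 + 3799) = 1/3808 ≈ 0.00026261)
g + C(-6, -51) = 1/3808 - 6 = -22847/3808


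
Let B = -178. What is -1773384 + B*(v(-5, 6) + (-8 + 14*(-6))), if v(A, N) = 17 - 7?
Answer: -1758788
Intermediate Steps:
v(A, N) = 10
-1773384 + B*(v(-5, 6) + (-8 + 14*(-6))) = -1773384 - 178*(10 + (-8 + 14*(-6))) = -1773384 - 178*(10 + (-8 - 84)) = -1773384 - 178*(10 - 92) = -1773384 - 178*(-82) = -1773384 + 14596 = -1758788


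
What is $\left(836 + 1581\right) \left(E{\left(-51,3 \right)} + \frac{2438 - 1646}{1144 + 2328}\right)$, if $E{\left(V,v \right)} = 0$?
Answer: $\frac{239283}{434} \approx 551.34$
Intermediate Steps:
$\left(836 + 1581\right) \left(E{\left(-51,3 \right)} + \frac{2438 - 1646}{1144 + 2328}\right) = \left(836 + 1581\right) \left(0 + \frac{2438 - 1646}{1144 + 2328}\right) = 2417 \left(0 + \frac{792}{3472}\right) = 2417 \left(0 + 792 \cdot \frac{1}{3472}\right) = 2417 \left(0 + \frac{99}{434}\right) = 2417 \cdot \frac{99}{434} = \frac{239283}{434}$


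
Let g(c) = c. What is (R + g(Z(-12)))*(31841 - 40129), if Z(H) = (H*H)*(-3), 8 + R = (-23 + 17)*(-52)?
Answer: 1060864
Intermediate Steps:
R = 304 (R = -8 + (-23 + 17)*(-52) = -8 - 6*(-52) = -8 + 312 = 304)
Z(H) = -3*H² (Z(H) = H²*(-3) = -3*H²)
(R + g(Z(-12)))*(31841 - 40129) = (304 - 3*(-12)²)*(31841 - 40129) = (304 - 3*144)*(-8288) = (304 - 432)*(-8288) = -128*(-8288) = 1060864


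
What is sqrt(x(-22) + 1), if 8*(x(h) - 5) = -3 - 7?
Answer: sqrt(19)/2 ≈ 2.1795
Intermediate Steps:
x(h) = 15/4 (x(h) = 5 + (-3 - 7)/8 = 5 + (1/8)*(-10) = 5 - 5/4 = 15/4)
sqrt(x(-22) + 1) = sqrt(15/4 + 1) = sqrt(19/4) = sqrt(19)/2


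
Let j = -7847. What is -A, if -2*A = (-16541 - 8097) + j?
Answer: -32485/2 ≈ -16243.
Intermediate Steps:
A = 32485/2 (A = -((-16541 - 8097) - 7847)/2 = -(-24638 - 7847)/2 = -½*(-32485) = 32485/2 ≈ 16243.)
-A = -1*32485/2 = -32485/2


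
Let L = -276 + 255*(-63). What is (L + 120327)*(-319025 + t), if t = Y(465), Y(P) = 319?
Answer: -33140962116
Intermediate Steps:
t = 319
L = -16341 (L = -276 - 16065 = -16341)
(L + 120327)*(-319025 + t) = (-16341 + 120327)*(-319025 + 319) = 103986*(-318706) = -33140962116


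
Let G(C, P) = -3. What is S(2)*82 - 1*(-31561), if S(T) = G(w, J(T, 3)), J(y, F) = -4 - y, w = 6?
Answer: 31315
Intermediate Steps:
S(T) = -3
S(2)*82 - 1*(-31561) = -3*82 - 1*(-31561) = -246 + 31561 = 31315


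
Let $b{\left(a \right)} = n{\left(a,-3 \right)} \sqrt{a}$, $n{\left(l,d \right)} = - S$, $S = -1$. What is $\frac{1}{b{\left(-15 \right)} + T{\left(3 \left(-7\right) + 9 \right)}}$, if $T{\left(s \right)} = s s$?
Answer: $\frac{48}{6917} - \frac{i \sqrt{15}}{20751} \approx 0.0069394 - 0.00018664 i$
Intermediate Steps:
$n{\left(l,d \right)} = 1$ ($n{\left(l,d \right)} = \left(-1\right) \left(-1\right) = 1$)
$b{\left(a \right)} = \sqrt{a}$ ($b{\left(a \right)} = 1 \sqrt{a} = \sqrt{a}$)
$T{\left(s \right)} = s^{2}$
$\frac{1}{b{\left(-15 \right)} + T{\left(3 \left(-7\right) + 9 \right)}} = \frac{1}{\sqrt{-15} + \left(3 \left(-7\right) + 9\right)^{2}} = \frac{1}{i \sqrt{15} + \left(-21 + 9\right)^{2}} = \frac{1}{i \sqrt{15} + \left(-12\right)^{2}} = \frac{1}{i \sqrt{15} + 144} = \frac{1}{144 + i \sqrt{15}}$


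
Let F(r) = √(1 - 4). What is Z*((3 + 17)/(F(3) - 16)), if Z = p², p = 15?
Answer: -72000/259 - 4500*I*√3/259 ≈ -277.99 - 30.094*I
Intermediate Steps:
F(r) = I*√3 (F(r) = √(-3) = I*√3)
Z = 225 (Z = 15² = 225)
Z*((3 + 17)/(F(3) - 16)) = 225*((3 + 17)/(I*√3 - 16)) = 225*(20/(-16 + I*√3)) = 4500/(-16 + I*√3)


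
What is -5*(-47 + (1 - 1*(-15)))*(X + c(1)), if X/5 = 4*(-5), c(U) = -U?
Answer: -15655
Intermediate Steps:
X = -100 (X = 5*(4*(-5)) = 5*(-20) = -100)
-5*(-47 + (1 - 1*(-15)))*(X + c(1)) = -5*(-47 + (1 - 1*(-15)))*(-100 - 1*1) = -5*(-47 + (1 + 15))*(-100 - 1) = -5*(-47 + 16)*(-101) = -(-155)*(-101) = -5*3131 = -15655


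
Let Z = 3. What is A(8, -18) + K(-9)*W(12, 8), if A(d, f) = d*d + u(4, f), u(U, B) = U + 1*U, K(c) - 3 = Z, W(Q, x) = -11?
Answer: 6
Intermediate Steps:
K(c) = 6 (K(c) = 3 + 3 = 6)
u(U, B) = 2*U (u(U, B) = U + U = 2*U)
A(d, f) = 8 + d**2 (A(d, f) = d*d + 2*4 = d**2 + 8 = 8 + d**2)
A(8, -18) + K(-9)*W(12, 8) = (8 + 8**2) + 6*(-11) = (8 + 64) - 66 = 72 - 66 = 6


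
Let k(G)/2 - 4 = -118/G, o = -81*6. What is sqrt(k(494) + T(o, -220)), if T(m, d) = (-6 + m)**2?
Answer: 11*sqrt(122054062)/247 ≈ 492.01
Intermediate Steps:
o = -486
k(G) = 8 - 236/G (k(G) = 8 + 2*(-118/G) = 8 - 236/G)
sqrt(k(494) + T(o, -220)) = sqrt((8 - 236/494) + (-6 - 486)**2) = sqrt((8 - 236*1/494) + (-492)**2) = sqrt((8 - 118/247) + 242064) = sqrt(1858/247 + 242064) = sqrt(59791666/247) = 11*sqrt(122054062)/247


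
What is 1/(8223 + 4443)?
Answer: 1/12666 ≈ 7.8951e-5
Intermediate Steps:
1/(8223 + 4443) = 1/12666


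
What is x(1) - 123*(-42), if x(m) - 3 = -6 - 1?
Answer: 5162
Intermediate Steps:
x(m) = -4 (x(m) = 3 + (-6 - 1) = 3 - 7 = -4)
x(1) - 123*(-42) = -4 - 123*(-42) = -4 + 5166 = 5162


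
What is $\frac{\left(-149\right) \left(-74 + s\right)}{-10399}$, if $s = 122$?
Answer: $\frac{7152}{10399} \approx 0.68776$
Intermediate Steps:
$\frac{\left(-149\right) \left(-74 + s\right)}{-10399} = \frac{\left(-149\right) \left(-74 + 122\right)}{-10399} = \left(-149\right) 48 \left(- \frac{1}{10399}\right) = \left(-7152\right) \left(- \frac{1}{10399}\right) = \frac{7152}{10399}$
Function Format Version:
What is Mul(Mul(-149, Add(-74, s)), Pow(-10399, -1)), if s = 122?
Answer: Rational(7152, 10399) ≈ 0.68776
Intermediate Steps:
Mul(Mul(-149, Add(-74, s)), Pow(-10399, -1)) = Mul(Mul(-149, Add(-74, 122)), Pow(-10399, -1)) = Mul(Mul(-149, 48), Rational(-1, 10399)) = Mul(-7152, Rational(-1, 10399)) = Rational(7152, 10399)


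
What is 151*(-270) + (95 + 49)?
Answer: -40626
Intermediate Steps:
151*(-270) + (95 + 49) = -40770 + 144 = -40626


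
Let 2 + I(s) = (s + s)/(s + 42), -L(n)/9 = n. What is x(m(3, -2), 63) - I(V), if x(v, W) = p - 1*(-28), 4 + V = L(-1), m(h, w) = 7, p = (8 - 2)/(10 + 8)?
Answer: 4247/141 ≈ 30.121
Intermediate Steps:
L(n) = -9*n
p = 1/3 (p = 6/18 = 6*(1/18) = 1/3 ≈ 0.33333)
V = 5 (V = -4 - 9*(-1) = -4 + 9 = 5)
I(s) = -2 + 2*s/(42 + s) (I(s) = -2 + (s + s)/(s + 42) = -2 + (2*s)/(42 + s) = -2 + 2*s/(42 + s))
x(v, W) = 85/3 (x(v, W) = 1/3 - 1*(-28) = 1/3 + 28 = 85/3)
x(m(3, -2), 63) - I(V) = 85/3 - (-84)/(42 + 5) = 85/3 - (-84)/47 = 85/3 - 1*(-84/47) = 85/3 + 84/47 = 4247/141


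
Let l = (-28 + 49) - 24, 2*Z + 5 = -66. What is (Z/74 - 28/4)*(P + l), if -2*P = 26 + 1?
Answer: 36531/296 ≈ 123.42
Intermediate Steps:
Z = -71/2 (Z = -5/2 + (½)*(-66) = -5/2 - 33 = -71/2 ≈ -35.500)
l = -3 (l = 21 - 24 = -3)
P = -27/2 (P = -(26 + 1)/2 = -½*27 = -27/2 ≈ -13.500)
(Z/74 - 28/4)*(P + l) = (-71/2/74 - 28/4)*(-27/2 - 3) = (-71/2*1/74 - 28*¼)*(-33/2) = (-71/148 - 7)*(-33/2) = -1107/148*(-33/2) = 36531/296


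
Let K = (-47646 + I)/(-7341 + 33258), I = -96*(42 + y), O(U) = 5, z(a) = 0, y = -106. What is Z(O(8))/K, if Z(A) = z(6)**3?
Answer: 0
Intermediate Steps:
I = 6144 (I = -96*(42 - 106) = -96*(-64) = 6144)
Z(A) = 0 (Z(A) = 0**3 = 0)
K = -13834/8639 (K = (-47646 + 6144)/(-7341 + 33258) = -41502/25917 = -41502*1/25917 = -13834/8639 ≈ -1.6013)
Z(O(8))/K = 0/(-13834/8639) = 0*(-8639/13834) = 0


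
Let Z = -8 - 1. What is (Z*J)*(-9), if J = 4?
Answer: 324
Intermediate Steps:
Z = -9
(Z*J)*(-9) = -9*4*(-9) = -36*(-9) = 324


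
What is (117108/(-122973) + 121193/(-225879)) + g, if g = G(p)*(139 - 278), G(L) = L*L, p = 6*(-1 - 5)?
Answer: -98115775184219/544647417 ≈ -1.8015e+5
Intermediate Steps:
p = -36 (p = 6*(-6) = -36)
G(L) = L²
g = -180144 (g = (-36)²*(139 - 278) = 1296*(-139) = -180144)
(117108/(-122973) + 121193/(-225879)) + g = (117108/(-122973) + 121193/(-225879)) - 180144 = (117108*(-1/122973) + 121193*(-1/225879)) - 180144 = (-39036/40991 - 7129/13287) - 180144 = -810896171/544647417 - 180144 = -98115775184219/544647417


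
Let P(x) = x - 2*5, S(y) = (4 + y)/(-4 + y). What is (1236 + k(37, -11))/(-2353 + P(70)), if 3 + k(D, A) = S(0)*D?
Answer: -1196/2293 ≈ -0.52159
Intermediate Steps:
S(y) = (4 + y)/(-4 + y)
k(D, A) = -3 - D (k(D, A) = -3 + ((4 + 0)/(-4 + 0))*D = -3 + (4/(-4))*D = -3 + (-¼*4)*D = -3 - D)
P(x) = -10 + x (P(x) = x - 10 = -10 + x)
(1236 + k(37, -11))/(-2353 + P(70)) = (1236 + (-3 - 1*37))/(-2353 + (-10 + 70)) = (1236 + (-3 - 37))/(-2353 + 60) = (1236 - 40)/(-2293) = 1196*(-1/2293) = -1196/2293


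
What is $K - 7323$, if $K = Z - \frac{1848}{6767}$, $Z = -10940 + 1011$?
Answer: $- \frac{116746132}{6767} \approx -17252.0$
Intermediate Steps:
$Z = -9929$
$K = - \frac{67191391}{6767}$ ($K = -9929 - \frac{1848}{6767} = - \frac{67191391}{6767} \approx -9929.3$)
$K - 7323 = - \frac{67191391}{6767} - 7323 = - \frac{116746132}{6767}$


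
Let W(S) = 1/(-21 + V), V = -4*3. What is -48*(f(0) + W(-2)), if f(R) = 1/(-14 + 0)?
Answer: 376/77 ≈ 4.8831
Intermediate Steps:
V = -12
f(R) = -1/14 (f(R) = 1/(-14) = -1/14)
W(S) = -1/33 (W(S) = 1/(-21 - 12) = 1/(-33) = -1/33)
-48*(f(0) + W(-2)) = -48*(-1/14 - 1/33) = -48*(-47/462) = 376/77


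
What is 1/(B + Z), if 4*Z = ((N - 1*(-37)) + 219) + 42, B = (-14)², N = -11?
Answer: 4/1071 ≈ 0.0037348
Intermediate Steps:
B = 196
Z = 287/4 (Z = (((-11 - 1*(-37)) + 219) + 42)/4 = (((-11 + 37) + 219) + 42)/4 = ((26 + 219) + 42)/4 = (245 + 42)/4 = (¼)*287 = 287/4 ≈ 71.750)
1/(B + Z) = 1/(196 + 287/4) = 1/(1071/4) = 4/1071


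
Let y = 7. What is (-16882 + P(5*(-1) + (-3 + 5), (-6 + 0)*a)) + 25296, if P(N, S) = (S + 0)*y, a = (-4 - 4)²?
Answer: 5726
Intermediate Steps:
a = 64 (a = (-8)² = 64)
P(N, S) = 7*S (P(N, S) = (S + 0)*7 = S*7 = 7*S)
(-16882 + P(5*(-1) + (-3 + 5), (-6 + 0)*a)) + 25296 = (-16882 + 7*((-6 + 0)*64)) + 25296 = (-16882 + 7*(-6*64)) + 25296 = (-16882 + 7*(-384)) + 25296 = (-16882 - 2688) + 25296 = -19570 + 25296 = 5726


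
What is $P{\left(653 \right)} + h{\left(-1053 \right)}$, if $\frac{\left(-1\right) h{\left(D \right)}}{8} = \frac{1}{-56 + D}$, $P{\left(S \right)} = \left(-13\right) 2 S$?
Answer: $- \frac{18828594}{1109} \approx -16978.0$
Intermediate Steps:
$P{\left(S \right)} = - 26 S$
$h{\left(D \right)} = - \frac{8}{-56 + D}$
$P{\left(653 \right)} + h{\left(-1053 \right)} = \left(-26\right) 653 - \frac{8}{-56 - 1053} = -16978 - \frac{8}{-1109} = -16978 - - \frac{8}{1109} = -16978 + \frac{8}{1109} = - \frac{18828594}{1109}$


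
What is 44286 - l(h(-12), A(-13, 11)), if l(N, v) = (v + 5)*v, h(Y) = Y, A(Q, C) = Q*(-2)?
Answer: 43480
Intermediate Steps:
A(Q, C) = -2*Q
l(N, v) = v*(5 + v) (l(N, v) = (5 + v)*v = v*(5 + v))
44286 - l(h(-12), A(-13, 11)) = 44286 - (-2*(-13))*(5 - 2*(-13)) = 44286 - 26*(5 + 26) = 44286 - 26*31 = 44286 - 1*806 = 44286 - 806 = 43480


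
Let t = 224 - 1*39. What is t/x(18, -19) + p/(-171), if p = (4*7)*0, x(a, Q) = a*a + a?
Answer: 185/342 ≈ 0.54094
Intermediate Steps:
x(a, Q) = a + a² (x(a, Q) = a² + a = a + a²)
p = 0 (p = 28*0 = 0)
t = 185 (t = 224 - 39 = 185)
t/x(18, -19) + p/(-171) = 185/((18*(1 + 18))) + 0/(-171) = 185/((18*19)) + 0*(-1/171) = 185/342 + 0 = 185/342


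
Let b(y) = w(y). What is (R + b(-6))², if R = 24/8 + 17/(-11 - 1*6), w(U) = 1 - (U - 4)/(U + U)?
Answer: 169/36 ≈ 4.6944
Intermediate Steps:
w(U) = 1 - (-4 + U)/(2*U)
b(y) = (4 + y)/(2*y)
R = 2 (R = 24*(⅛) + 17/(-11 - 6) = 3 + 17/(-17) = 3 + 17*(-1/17) = 3 - 1 = 2)
(R + b(-6))² = (2 + (½)*(4 - 6)/(-6))² = (2 + (½)*(-⅙)*(-2))² = (2 + ⅙)² = (13/6)² = 169/36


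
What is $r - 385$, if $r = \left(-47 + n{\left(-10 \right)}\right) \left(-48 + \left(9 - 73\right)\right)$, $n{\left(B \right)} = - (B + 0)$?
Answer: $3759$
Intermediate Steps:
$n{\left(B \right)} = - B$
$r = 4144$ ($r = \left(-47 - -10\right) \left(-48 + \left(9 - 73\right)\right) = \left(-47 + 10\right) \left(-48 + \left(9 - 73\right)\right) = - 37 \left(-48 - 64\right) = \left(-37\right) \left(-112\right) = 4144$)
$r - 385 = 4144 - 385 = 3759$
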